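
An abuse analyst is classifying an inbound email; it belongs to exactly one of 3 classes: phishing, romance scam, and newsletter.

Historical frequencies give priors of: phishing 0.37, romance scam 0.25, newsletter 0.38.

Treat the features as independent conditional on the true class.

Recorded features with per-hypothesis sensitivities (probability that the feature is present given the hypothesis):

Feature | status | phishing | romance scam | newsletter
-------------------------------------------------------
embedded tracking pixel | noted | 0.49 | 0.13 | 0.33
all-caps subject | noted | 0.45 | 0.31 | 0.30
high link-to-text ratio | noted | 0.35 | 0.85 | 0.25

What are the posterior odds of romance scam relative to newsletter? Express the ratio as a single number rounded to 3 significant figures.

Unnormalized posterior weight (prior times the feature likelihoods) for each of the two hypotheses:
  romance scam: 0.25 × 0.13 × 0.31 × 0.85 = 0.0085638
  newsletter: 0.38 × 0.33 × 0.30 × 0.25 = 0.009405
Posterior odds = 0.0085638 / 0.009405 ≈ 0.911.

0.911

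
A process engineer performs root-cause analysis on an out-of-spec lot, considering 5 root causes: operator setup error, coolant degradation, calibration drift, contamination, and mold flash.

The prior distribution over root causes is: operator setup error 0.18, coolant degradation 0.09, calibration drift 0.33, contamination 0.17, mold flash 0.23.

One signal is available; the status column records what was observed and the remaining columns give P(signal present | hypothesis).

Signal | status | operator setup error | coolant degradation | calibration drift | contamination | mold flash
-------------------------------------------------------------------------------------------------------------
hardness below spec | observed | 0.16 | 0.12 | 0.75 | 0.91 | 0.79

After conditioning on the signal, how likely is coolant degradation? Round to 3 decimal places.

By Bayes' rule, the unnormalized weight for each hypothesis is prior × likelihood:
  operator setup error: 0.18 × 0.16 = 0.0288
  coolant degradation: 0.09 × 0.12 = 0.0108
  calibration drift: 0.33 × 0.75 = 0.2475
  contamination: 0.17 × 0.91 = 0.1547
  mold flash: 0.23 × 0.79 = 0.1817
The unnormalized weights sum to 0.6235.
P(coolant degradation | evidence) = 0.0108 / 0.6235 ≈ 0.017.

0.017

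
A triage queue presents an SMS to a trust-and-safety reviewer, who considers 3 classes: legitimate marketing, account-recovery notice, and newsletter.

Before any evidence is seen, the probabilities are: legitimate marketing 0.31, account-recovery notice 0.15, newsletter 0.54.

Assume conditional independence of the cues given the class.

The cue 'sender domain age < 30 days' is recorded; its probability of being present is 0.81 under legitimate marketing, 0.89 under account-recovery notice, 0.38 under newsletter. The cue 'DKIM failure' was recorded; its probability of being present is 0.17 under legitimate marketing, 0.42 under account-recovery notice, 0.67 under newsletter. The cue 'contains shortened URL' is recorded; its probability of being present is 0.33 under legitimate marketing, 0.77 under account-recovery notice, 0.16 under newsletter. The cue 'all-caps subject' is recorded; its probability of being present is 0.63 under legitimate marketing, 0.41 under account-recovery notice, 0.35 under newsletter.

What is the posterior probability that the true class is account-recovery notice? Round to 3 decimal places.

By Bayes' rule with conditional independence, the unnormalized weight for each hypothesis is prior × ∏ likelihoods:
  legitimate marketing: 0.31 × 0.81 × 0.17 × 0.33 × 0.63 = 0.0088746
  account-recovery notice: 0.15 × 0.89 × 0.42 × 0.77 × 0.41 = 0.017701
  newsletter: 0.54 × 0.38 × 0.67 × 0.16 × 0.35 = 0.0076991
Normalizing constant Z = 0.0088746 + 0.017701 + 0.0076991 = 0.034275.
P(account-recovery notice | evidence) = 0.017701 / 0.034275 ≈ 0.516.

0.516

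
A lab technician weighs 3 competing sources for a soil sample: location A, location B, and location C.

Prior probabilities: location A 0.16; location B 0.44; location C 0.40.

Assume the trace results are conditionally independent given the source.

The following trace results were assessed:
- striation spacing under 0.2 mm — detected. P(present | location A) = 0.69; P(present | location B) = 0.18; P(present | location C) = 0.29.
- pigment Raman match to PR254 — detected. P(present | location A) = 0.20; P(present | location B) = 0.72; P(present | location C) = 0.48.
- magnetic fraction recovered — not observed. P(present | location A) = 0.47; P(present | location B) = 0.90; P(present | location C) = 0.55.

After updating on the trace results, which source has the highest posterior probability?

By Bayes' rule with conditional independence, the unnormalized weight for each hypothesis is prior × ∏ likelihoods (using 1 − P(present | H) for each absent trace result):
  location A: 0.16 × 0.69 × 0.20 × (1 − 0.47) = 0.011702
  location B: 0.44 × 0.18 × 0.72 × (1 − 0.90) = 0.0057024
  location C: 0.40 × 0.29 × 0.48 × (1 − 0.55) = 0.025056
Marginal likelihood of the evidence = 0.042461.
P(location A | evidence) ≈ 0.011702 / 0.042461 ≈ 0.276
P(location B | evidence) ≈ 0.0057024 / 0.042461 ≈ 0.134
P(location C | evidence) ≈ 0.025056 / 0.042461 ≈ 0.590
The largest is 0.590, so location C is most probable.

location C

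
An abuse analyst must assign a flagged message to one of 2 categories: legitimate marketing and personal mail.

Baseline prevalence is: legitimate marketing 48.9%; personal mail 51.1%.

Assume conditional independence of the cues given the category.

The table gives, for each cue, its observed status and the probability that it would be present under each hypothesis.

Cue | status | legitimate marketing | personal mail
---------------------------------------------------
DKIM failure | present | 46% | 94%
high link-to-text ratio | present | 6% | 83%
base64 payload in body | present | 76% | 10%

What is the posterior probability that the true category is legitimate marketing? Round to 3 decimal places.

By Bayes' rule with conditional independence, the unnormalized weight for each hypothesis is prior × ∏ likelihoods:
  legitimate marketing: 0.489 × 0.46 × 0.06 × 0.76 = 0.010257
  personal mail: 0.511 × 0.94 × 0.83 × 0.10 = 0.039868
Normalizing constant Z = 0.010257 + 0.039868 = 0.050125.
P(legitimate marketing | evidence) = 0.010257 / 0.050125 ≈ 0.205.

0.205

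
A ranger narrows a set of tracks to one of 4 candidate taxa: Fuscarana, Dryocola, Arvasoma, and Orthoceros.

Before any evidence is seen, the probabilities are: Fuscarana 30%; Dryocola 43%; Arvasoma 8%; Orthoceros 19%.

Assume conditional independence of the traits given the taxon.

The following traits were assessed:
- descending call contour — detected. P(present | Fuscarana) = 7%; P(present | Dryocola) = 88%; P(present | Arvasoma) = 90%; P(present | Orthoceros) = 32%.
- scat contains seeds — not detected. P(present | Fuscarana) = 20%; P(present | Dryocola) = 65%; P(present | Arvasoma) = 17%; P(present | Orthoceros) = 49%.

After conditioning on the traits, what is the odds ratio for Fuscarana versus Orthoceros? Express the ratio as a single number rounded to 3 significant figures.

0.542

Unnormalized posterior weight (prior times the trait likelihoods) for each of the two hypotheses (using 1 − P(present | H) for each absent trait):
  Fuscarana: 0.30 × 0.07 × (1 − 0.20) = 0.0168
  Orthoceros: 0.19 × 0.32 × (1 − 0.49) = 0.031008
Odds(Fuscarana : Orthoceros) = 0.0168 / 0.031008 ≈ 0.542.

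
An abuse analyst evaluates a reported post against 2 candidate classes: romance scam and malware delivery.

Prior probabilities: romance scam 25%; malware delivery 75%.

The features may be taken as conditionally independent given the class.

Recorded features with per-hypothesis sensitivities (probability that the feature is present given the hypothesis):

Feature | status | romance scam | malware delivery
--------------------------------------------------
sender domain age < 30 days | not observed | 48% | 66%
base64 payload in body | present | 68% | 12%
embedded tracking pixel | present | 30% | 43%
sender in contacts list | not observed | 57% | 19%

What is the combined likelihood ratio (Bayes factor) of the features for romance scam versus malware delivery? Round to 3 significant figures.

The Bayes factor is the ratio of the joint likelihoods of the feature pattern under the two hypotheses (using 1 − P(present | H) for each absent feature).
  romance scam: (1 − 0.48) × 0.68 × 0.30 × (1 − 0.57) = 0.045614
  malware delivery: (1 − 0.66) × 0.12 × 0.43 × (1 − 0.19) = 0.014211
Bayes factor = 0.045614 / 0.014211 ≈ 3.21

3.21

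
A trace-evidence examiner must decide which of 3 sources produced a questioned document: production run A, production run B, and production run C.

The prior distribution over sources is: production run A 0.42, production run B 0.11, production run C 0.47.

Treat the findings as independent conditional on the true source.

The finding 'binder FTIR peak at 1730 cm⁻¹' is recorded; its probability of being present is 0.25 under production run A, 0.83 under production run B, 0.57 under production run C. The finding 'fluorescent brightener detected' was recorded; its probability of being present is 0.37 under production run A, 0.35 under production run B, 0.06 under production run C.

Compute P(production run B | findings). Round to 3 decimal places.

For each hypothesis, the unnormalized posterior weight is prior × product of the finding likelihoods:
  production run A: 0.42 × 0.25 × 0.37 = 0.03885
  production run B: 0.11 × 0.83 × 0.35 = 0.031955
  production run C: 0.47 × 0.57 × 0.06 = 0.016074
Marginal likelihood of the evidence = 0.086879.
P(production run B | evidence) = 0.031955 / 0.086879 ≈ 0.368.

0.368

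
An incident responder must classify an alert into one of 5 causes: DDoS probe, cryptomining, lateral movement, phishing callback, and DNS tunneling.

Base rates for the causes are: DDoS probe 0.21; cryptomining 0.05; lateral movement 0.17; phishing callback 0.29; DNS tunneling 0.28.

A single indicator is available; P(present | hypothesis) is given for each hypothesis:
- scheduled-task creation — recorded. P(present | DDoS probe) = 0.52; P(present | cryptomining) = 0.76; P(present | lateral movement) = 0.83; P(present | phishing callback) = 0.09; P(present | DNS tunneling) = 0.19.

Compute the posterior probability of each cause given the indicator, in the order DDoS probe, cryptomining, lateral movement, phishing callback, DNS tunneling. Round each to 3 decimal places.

For each hypothesis, the unnormalized posterior weight is prior × likelihood:
  DDoS probe: 0.21 × 0.52 = 0.1092
  cryptomining: 0.05 × 0.76 = 0.038
  lateral movement: 0.17 × 0.83 = 0.1411
  phishing callback: 0.29 × 0.09 = 0.0261
  DNS tunneling: 0.28 × 0.19 = 0.0532
Marginal likelihood of the evidence = 0.3676.
P(DDoS probe | evidence) = 0.1092 / 0.3676 ≈ 0.297
P(cryptomining | evidence) = 0.038 / 0.3676 ≈ 0.103
P(lateral movement | evidence) = 0.1411 / 0.3676 ≈ 0.384
P(phishing callback | evidence) = 0.0261 / 0.3676 ≈ 0.071
P(DNS tunneling | evidence) = 0.0532 / 0.3676 ≈ 0.145

0.297, 0.103, 0.384, 0.071, 0.145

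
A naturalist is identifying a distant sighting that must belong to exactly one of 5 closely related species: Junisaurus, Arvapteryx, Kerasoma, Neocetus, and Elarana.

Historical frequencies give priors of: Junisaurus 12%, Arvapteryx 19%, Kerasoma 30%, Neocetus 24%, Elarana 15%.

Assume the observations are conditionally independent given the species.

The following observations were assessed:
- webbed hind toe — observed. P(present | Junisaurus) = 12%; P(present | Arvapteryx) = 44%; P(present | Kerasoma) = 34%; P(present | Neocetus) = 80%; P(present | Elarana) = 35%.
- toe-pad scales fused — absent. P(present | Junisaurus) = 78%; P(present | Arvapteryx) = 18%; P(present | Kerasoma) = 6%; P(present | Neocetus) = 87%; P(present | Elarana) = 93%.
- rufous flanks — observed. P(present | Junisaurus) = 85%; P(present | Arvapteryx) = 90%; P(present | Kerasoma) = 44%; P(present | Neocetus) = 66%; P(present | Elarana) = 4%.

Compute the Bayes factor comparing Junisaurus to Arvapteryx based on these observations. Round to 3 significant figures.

Joint likelihood of the evidence pattern under each hypothesis (using 1 − P(present | H) for each absent observation):
  Junisaurus: 0.12 × (1 − 0.78) × 0.85 = 0.02244
  Arvapteryx: 0.44 × (1 − 0.18) × 0.90 = 0.32472
Bayes factor = 0.02244 / 0.32472 ≈ 0.0691

0.0691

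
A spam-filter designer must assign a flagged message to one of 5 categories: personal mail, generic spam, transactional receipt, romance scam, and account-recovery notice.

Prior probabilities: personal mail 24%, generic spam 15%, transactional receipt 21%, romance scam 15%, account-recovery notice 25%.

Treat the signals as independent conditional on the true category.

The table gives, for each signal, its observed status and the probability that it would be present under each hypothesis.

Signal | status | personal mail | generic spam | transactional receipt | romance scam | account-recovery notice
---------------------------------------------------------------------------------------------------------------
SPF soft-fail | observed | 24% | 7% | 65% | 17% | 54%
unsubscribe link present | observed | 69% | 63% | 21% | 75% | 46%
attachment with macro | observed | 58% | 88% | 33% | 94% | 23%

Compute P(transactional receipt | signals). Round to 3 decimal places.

For each hypothesis, the unnormalized posterior weight is prior × product of the signal likelihoods:
  personal mail: 0.24 × 0.24 × 0.69 × 0.58 = 0.023052
  generic spam: 0.15 × 0.07 × 0.63 × 0.88 = 0.0058212
  transactional receipt: 0.21 × 0.65 × 0.21 × 0.33 = 0.0094594
  romance scam: 0.15 × 0.17 × 0.75 × 0.94 = 0.017978
  account-recovery notice: 0.25 × 0.54 × 0.46 × 0.23 = 0.014283
Marginal likelihood of the evidence = 0.070593.
P(transactional receipt | evidence) = 0.0094594 / 0.070593 ≈ 0.134.

0.134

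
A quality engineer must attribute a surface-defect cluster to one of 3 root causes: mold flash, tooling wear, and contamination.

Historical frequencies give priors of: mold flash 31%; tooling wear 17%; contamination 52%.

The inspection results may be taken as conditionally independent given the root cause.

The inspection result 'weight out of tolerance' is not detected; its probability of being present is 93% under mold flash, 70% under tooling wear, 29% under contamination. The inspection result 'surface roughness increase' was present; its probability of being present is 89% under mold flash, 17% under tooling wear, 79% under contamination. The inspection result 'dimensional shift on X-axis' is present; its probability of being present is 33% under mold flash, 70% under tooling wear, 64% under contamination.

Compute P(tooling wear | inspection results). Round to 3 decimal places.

For each hypothesis, the unnormalized posterior weight is prior × product of the inspection result likelihoods (using 1 − P(present | H) for each absent inspection result):
  mold flash: 0.31 × (1 − 0.93) × 0.89 × 0.33 = 0.0063733
  tooling wear: 0.17 × (1 − 0.70) × 0.17 × 0.70 = 0.006069
  contamination: 0.52 × (1 − 0.29) × 0.79 × 0.64 = 0.18667
The unnormalized weights sum to 0.19911.
P(tooling wear | evidence) = 0.006069 / 0.19911 ≈ 0.030.

0.030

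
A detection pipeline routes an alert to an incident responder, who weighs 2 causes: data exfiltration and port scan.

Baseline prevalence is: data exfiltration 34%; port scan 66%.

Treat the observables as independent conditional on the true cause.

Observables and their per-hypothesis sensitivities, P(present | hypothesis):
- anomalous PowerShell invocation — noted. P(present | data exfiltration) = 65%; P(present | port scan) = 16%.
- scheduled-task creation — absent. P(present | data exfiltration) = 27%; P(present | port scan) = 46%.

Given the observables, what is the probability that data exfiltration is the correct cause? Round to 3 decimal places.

0.739

For each hypothesis, the unnormalized posterior weight is prior × product of the observable likelihoods (using 1 − P(present | H) for each absent observable):
  data exfiltration: 0.34 × 0.65 × (1 − 0.27) = 0.16133
  port scan: 0.66 × 0.16 × (1 − 0.46) = 0.057024
Marginal likelihood of the evidence = 0.21835.
P(data exfiltration | evidence) = 0.16133 / 0.21835 ≈ 0.739.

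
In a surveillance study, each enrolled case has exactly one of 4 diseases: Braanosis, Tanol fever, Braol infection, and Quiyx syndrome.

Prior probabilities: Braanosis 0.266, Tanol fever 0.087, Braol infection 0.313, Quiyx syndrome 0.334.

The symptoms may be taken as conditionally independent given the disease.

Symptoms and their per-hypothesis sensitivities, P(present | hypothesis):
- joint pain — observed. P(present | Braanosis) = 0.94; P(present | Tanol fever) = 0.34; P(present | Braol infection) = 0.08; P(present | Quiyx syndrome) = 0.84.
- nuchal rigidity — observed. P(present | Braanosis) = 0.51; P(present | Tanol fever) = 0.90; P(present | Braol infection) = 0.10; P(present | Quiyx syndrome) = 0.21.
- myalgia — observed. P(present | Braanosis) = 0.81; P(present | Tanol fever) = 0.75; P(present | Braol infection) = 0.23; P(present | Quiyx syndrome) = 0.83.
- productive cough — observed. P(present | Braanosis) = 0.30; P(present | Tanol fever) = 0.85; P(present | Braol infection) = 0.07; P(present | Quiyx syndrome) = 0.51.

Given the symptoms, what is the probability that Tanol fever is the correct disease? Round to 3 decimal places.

For each hypothesis, the unnormalized posterior weight is prior × product of the symptom likelihoods:
  Braanosis: 0.266 × 0.94 × 0.51 × 0.81 × 0.30 = 0.030987
  Tanol fever: 0.087 × 0.34 × 0.90 × 0.75 × 0.85 = 0.016972
  Braol infection: 0.313 × 0.08 × 0.10 × 0.23 × 0.07 = 4.0314e-05
  Quiyx syndrome: 0.334 × 0.84 × 0.21 × 0.83 × 0.51 = 0.02494
Marginal likelihood of the evidence = 0.072939.
P(Tanol fever | evidence) = 0.016972 / 0.072939 ≈ 0.233.

0.233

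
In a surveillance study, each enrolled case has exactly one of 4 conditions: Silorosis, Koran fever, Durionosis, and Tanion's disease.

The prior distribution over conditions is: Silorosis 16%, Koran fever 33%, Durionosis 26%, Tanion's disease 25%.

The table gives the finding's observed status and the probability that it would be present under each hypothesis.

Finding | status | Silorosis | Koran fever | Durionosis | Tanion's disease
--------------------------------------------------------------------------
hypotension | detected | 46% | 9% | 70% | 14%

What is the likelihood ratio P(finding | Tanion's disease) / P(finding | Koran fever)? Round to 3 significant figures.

1.56

Likelihood of this finding under each hypothesis:
  Tanion's disease: 0.14
  Koran fever: 0.09
Bayes factor = 0.14 / 0.09 ≈ 1.56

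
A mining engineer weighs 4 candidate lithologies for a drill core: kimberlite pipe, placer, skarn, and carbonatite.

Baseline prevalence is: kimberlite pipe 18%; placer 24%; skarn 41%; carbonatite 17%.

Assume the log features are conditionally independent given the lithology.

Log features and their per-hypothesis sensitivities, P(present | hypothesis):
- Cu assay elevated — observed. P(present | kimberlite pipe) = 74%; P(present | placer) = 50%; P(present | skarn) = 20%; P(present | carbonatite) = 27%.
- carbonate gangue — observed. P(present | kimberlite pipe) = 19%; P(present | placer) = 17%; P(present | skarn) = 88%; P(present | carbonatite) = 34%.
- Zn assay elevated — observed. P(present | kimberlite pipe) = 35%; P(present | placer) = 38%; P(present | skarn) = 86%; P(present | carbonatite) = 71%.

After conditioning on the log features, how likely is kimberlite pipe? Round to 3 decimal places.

For each hypothesis, the unnormalized posterior weight is prior × product of the log feature likelihoods:
  kimberlite pipe: 0.18 × 0.74 × 0.19 × 0.35 = 0.0088578
  placer: 0.24 × 0.50 × 0.17 × 0.38 = 0.007752
  skarn: 0.41 × 0.20 × 0.88 × 0.86 = 0.062058
  carbonatite: 0.17 × 0.27 × 0.34 × 0.71 = 0.01108
Marginal likelihood of the evidence = 0.089748.
P(kimberlite pipe | evidence) = 0.0088578 / 0.089748 ≈ 0.099.

0.099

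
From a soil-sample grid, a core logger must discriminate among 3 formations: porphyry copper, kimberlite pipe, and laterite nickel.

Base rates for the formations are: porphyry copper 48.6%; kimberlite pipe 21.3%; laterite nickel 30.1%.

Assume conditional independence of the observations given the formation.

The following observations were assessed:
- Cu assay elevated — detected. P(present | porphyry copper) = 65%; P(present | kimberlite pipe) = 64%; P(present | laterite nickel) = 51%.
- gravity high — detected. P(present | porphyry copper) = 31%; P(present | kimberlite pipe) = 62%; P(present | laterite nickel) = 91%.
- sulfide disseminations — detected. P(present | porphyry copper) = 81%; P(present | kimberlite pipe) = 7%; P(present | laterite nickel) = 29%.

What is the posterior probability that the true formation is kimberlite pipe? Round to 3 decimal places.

0.047

For each hypothesis, the unnormalized posterior weight is prior × product of the observation likelihoods:
  porphyry copper: 0.486 × 0.65 × 0.31 × 0.81 = 0.079322
  kimberlite pipe: 0.213 × 0.64 × 0.62 × 0.07 = 0.0059163
  laterite nickel: 0.301 × 0.51 × 0.91 × 0.29 = 0.040511
Marginal likelihood of the evidence = 0.12575.
P(kimberlite pipe | evidence) = 0.0059163 / 0.12575 ≈ 0.047.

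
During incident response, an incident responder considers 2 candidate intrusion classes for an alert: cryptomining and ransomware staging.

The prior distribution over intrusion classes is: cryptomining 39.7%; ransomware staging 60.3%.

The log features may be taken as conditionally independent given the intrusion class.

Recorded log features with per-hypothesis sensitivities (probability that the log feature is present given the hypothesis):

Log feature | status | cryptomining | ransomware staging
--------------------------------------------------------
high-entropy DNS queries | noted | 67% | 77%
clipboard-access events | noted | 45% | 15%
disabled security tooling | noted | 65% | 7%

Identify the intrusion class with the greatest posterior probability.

cryptomining

By Bayes' rule with conditional independence, the unnormalized weight for each hypothesis is prior × ∏ likelihoods:
  cryptomining: 0.397 × 0.67 × 0.45 × 0.65 = 0.077802
  ransomware staging: 0.603 × 0.77 × 0.15 × 0.07 = 0.0048753
The unnormalized weights sum to 0.082677.
P(cryptomining | evidence) ≈ 0.077802 / 0.082677 ≈ 0.941
P(ransomware staging | evidence) ≈ 0.0048753 / 0.082677 ≈ 0.059
The largest is 0.941, so cryptomining is most probable.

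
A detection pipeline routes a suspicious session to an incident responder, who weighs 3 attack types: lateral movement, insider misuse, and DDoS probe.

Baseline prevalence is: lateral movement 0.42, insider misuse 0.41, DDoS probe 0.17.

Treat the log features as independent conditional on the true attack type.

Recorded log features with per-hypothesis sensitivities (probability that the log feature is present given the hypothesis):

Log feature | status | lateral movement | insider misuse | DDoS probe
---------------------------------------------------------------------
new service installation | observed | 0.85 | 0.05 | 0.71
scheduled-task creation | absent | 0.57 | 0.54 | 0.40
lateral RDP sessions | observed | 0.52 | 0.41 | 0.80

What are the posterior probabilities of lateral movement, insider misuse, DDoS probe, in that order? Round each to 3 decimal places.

For each hypothesis, the unnormalized posterior weight is prior × product of the log feature likelihoods (using 1 − P(present | H) for each absent log feature):
  lateral movement: 0.42 × 0.85 × (1 − 0.57) × 0.52 = 0.079825
  insider misuse: 0.41 × 0.05 × (1 − 0.54) × 0.41 = 0.0038663
  DDoS probe: 0.17 × 0.71 × (1 − 0.40) × 0.80 = 0.057936
Marginal likelihood of the evidence = 0.14163.
P(lateral movement | evidence) = 0.079825 / 0.14163 ≈ 0.564
P(insider misuse | evidence) = 0.0038663 / 0.14163 ≈ 0.027
P(DDoS probe | evidence) = 0.057936 / 0.14163 ≈ 0.409

0.564, 0.027, 0.409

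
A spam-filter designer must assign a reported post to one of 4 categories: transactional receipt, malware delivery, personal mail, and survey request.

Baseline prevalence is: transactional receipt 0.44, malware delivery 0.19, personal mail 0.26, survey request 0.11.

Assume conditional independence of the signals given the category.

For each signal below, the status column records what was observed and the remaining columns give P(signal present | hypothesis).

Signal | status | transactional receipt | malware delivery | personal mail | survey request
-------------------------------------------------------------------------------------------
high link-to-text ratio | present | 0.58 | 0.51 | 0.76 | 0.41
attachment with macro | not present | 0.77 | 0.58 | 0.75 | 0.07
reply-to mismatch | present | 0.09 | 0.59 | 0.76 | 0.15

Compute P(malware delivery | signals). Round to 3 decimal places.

By Bayes' rule with conditional independence, the unnormalized weight for each hypothesis is prior × ∏ likelihoods (using 1 − P(present | H) for each absent signal):
  transactional receipt: 0.44 × 0.58 × (1 − 0.77) × 0.09 = 0.0052826
  malware delivery: 0.19 × 0.51 × (1 − 0.58) × 0.59 = 0.024012
  personal mail: 0.26 × 0.76 × (1 − 0.75) × 0.76 = 0.037544
  survey request: 0.11 × 0.41 × (1 − 0.07) × 0.15 = 0.0062914
Normalizing constant Z = 0.0052826 + 0.024012 + 0.037544 + 0.0062914 = 0.07313.
P(malware delivery | evidence) = 0.024012 / 0.07313 ≈ 0.328.

0.328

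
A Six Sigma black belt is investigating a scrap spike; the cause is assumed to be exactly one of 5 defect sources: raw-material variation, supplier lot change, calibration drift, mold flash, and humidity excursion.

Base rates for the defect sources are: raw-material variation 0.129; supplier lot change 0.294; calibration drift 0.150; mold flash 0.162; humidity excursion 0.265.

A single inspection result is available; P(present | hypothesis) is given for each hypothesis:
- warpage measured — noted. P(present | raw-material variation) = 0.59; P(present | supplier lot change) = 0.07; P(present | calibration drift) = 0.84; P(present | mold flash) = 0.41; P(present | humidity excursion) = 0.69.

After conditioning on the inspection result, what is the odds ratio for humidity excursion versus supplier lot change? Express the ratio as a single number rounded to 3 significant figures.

The normalizing constant cancels in an odds ratio, so compute prior × likelihood for the two hypotheses only:
  humidity excursion: 0.265 × 0.69 = 0.18285
  supplier lot change: 0.294 × 0.07 = 0.02058
Odds(humidity excursion : supplier lot change) = 0.18285 / 0.02058 ≈ 8.88.

8.88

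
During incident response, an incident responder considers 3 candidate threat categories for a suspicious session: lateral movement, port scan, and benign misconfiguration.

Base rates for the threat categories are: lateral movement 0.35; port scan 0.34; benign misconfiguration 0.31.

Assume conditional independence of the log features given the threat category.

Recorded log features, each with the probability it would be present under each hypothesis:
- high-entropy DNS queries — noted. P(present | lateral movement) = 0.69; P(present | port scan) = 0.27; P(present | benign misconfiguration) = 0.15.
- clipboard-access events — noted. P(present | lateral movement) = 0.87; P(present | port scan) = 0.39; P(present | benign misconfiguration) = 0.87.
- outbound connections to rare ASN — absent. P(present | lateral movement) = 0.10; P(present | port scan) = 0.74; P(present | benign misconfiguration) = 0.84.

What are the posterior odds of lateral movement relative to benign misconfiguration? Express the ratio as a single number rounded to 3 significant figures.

29.2

Unnormalized posterior weight (prior times the log feature likelihoods) for each of the two hypotheses (using 1 − P(present | H) for each absent log feature):
  lateral movement: 0.35 × 0.69 × 0.87 × (1 − 0.10) = 0.18909
  benign misconfiguration: 0.31 × 0.15 × 0.87 × (1 − 0.84) = 0.0064728
Posterior odds = 0.18909 / 0.0064728 ≈ 29.2.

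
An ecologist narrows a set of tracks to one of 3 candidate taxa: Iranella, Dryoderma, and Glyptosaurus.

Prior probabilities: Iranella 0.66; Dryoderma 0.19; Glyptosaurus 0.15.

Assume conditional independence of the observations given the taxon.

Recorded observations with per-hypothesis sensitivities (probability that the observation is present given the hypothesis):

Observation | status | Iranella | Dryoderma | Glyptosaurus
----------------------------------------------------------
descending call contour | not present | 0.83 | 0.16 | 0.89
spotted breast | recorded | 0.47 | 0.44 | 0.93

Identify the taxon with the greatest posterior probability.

By Bayes' rule with conditional independence, the unnormalized weight for each hypothesis is prior × ∏ likelihoods (using 1 − P(present | H) for each absent observation):
  Iranella: 0.66 × (1 − 0.83) × 0.47 = 0.052734
  Dryoderma: 0.19 × (1 − 0.16) × 0.44 = 0.070224
  Glyptosaurus: 0.15 × (1 − 0.89) × 0.93 = 0.015345
Normalizing constant Z = 0.052734 + 0.070224 + 0.015345 = 0.1383.
P(Iranella | evidence) ≈ 0.052734 / 0.1383 ≈ 0.381
P(Dryoderma | evidence) ≈ 0.070224 / 0.1383 ≈ 0.508
P(Glyptosaurus | evidence) ≈ 0.015345 / 0.1383 ≈ 0.111
The largest is 0.508, so Dryoderma is most probable.

Dryoderma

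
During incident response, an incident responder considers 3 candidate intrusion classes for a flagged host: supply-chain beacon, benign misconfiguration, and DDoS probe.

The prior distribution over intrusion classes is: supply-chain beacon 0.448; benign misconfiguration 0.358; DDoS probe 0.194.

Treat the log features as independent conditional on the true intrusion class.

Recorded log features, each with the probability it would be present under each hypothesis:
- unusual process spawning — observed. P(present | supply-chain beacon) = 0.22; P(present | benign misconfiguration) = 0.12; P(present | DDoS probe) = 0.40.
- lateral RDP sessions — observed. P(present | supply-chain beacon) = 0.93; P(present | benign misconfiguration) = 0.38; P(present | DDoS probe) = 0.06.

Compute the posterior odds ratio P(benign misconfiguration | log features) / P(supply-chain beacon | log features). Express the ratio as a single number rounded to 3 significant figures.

0.178

Posterior odds equal prior odds times the likelihood ratio; only the two competing hypotheses matter.
  benign misconfiguration: 0.358 × 0.12 × 0.38 = 0.016325
  supply-chain beacon: 0.448 × 0.22 × 0.93 = 0.091661
Posterior odds = 0.016325 / 0.091661 ≈ 0.178.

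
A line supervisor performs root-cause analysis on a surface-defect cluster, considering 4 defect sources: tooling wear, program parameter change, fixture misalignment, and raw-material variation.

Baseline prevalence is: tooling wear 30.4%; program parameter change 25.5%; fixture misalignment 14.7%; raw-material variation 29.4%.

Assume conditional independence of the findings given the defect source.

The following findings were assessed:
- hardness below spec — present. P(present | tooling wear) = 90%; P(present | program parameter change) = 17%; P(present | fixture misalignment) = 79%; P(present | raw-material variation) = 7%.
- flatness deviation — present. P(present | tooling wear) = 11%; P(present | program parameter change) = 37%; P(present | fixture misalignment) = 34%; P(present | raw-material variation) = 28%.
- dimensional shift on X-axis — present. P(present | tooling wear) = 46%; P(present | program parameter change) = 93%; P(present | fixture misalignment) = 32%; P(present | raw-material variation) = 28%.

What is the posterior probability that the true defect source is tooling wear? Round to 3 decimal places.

0.322

By Bayes' rule with conditional independence, the unnormalized weight for each hypothesis is prior × ∏ likelihoods:
  tooling wear: 0.304 × 0.90 × 0.11 × 0.46 = 0.013844
  program parameter change: 0.255 × 0.17 × 0.37 × 0.93 = 0.014917
  fixture misalignment: 0.147 × 0.79 × 0.34 × 0.32 = 0.012635
  raw-material variation: 0.294 × 0.07 × 0.28 × 0.28 = 0.0016135
Marginal likelihood of the evidence = 0.043009.
P(tooling wear | evidence) = 0.013844 / 0.043009 ≈ 0.322.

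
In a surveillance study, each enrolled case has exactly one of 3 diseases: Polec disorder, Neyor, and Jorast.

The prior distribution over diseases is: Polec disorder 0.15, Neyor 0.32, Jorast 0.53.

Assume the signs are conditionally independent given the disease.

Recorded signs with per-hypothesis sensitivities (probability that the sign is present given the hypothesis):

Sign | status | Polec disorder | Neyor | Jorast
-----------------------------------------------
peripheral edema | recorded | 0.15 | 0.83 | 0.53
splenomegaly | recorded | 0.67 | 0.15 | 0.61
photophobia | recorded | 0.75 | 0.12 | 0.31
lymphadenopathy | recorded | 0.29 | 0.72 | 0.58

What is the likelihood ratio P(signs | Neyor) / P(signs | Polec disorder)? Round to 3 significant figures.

0.492

Take the product of per-sign likelihoods under each hypothesis, then divide.
  Neyor: 0.83 × 0.15 × 0.12 × 0.72 = 0.010757
  Polec disorder: 0.15 × 0.67 × 0.75 × 0.29 = 0.021859
Bayes factor = 0.010757 / 0.021859 ≈ 0.492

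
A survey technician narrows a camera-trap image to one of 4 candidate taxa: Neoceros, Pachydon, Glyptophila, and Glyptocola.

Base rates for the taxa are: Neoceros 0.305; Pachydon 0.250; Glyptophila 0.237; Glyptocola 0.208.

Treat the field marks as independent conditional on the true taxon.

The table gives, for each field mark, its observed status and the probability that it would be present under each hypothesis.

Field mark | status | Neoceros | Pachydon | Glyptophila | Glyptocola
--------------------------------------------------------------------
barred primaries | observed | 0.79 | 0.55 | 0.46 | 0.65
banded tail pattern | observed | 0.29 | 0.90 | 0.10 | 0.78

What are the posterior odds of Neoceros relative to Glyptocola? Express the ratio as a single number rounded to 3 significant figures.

0.663

The normalizing constant cancels in an odds ratio, so compute prior × likelihood for the two hypotheses only:
  Neoceros: 0.305 × 0.79 × 0.29 = 0.069875
  Glyptocola: 0.208 × 0.65 × 0.78 = 0.10546
Odds(Neoceros : Glyptocola) = 0.069875 / 0.10546 ≈ 0.663.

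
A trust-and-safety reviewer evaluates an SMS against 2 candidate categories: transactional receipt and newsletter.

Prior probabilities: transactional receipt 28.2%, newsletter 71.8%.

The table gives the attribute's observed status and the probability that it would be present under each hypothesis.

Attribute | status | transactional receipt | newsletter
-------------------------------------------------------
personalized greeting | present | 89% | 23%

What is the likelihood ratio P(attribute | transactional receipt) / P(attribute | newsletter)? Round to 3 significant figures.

Likelihood of this attribute under each hypothesis:
  transactional receipt: 0.89
  newsletter: 0.23
Bayes factor = 0.89 / 0.23 ≈ 3.87

3.87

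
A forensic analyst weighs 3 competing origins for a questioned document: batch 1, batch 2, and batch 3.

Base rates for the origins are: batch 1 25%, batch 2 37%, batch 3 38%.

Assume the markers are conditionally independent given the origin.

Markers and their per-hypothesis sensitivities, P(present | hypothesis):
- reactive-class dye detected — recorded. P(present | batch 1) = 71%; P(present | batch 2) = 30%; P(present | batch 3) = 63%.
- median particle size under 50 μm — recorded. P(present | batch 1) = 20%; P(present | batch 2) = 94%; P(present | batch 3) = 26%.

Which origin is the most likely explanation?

batch 2

For each hypothesis, the unnormalized posterior weight is prior × product of the marker likelihoods:
  batch 1: 0.25 × 0.71 × 0.20 = 0.0355
  batch 2: 0.37 × 0.30 × 0.94 = 0.10434
  batch 3: 0.38 × 0.63 × 0.26 = 0.062244
Marginal likelihood of the evidence = 0.20208.
P(batch 1 | evidence) ≈ 0.0355 / 0.20208 ≈ 0.176
P(batch 2 | evidence) ≈ 0.10434 / 0.20208 ≈ 0.516
P(batch 3 | evidence) ≈ 0.062244 / 0.20208 ≈ 0.308
The largest is 0.516, so batch 2 is most probable.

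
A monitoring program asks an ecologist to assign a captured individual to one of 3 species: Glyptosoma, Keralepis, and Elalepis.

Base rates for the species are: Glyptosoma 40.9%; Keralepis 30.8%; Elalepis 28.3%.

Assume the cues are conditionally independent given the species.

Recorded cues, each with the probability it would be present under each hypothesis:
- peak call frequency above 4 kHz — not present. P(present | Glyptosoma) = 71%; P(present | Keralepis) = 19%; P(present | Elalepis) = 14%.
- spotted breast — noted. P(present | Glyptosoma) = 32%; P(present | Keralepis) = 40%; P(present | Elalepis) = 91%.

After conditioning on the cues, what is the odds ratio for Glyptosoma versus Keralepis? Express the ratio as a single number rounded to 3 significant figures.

Posterior odds equal prior odds times the likelihood ratio; only the two competing hypotheses matter (using 1 − P(present | H) for each absent cue).
  Glyptosoma: 0.409 × (1 − 0.71) × 0.32 = 0.037955
  Keralepis: 0.308 × (1 − 0.19) × 0.40 = 0.099792
Odds(Glyptosoma : Keralepis) = 0.037955 / 0.099792 ≈ 0.380.

0.380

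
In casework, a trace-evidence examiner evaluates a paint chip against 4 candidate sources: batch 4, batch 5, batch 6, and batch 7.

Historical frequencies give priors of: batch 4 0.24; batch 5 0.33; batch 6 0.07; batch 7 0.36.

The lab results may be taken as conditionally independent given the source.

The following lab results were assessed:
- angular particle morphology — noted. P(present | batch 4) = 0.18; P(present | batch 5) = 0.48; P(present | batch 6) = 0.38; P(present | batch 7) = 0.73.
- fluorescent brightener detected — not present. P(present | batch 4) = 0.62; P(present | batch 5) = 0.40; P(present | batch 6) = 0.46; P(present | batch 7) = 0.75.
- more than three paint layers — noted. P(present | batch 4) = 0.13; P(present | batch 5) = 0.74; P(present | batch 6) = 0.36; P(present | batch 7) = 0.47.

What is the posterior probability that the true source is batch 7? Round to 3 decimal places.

By Bayes' rule with conditional independence, the unnormalized weight for each hypothesis is prior × ∏ likelihoods (using 1 − P(present | H) for each absent lab result):
  batch 4: 0.24 × 0.18 × (1 − 0.62) × 0.13 = 0.0021341
  batch 5: 0.33 × 0.48 × (1 − 0.40) × 0.74 = 0.07033
  batch 6: 0.07 × 0.38 × (1 − 0.46) × 0.36 = 0.005171
  batch 7: 0.36 × 0.73 × (1 − 0.75) × 0.47 = 0.030879
Normalizing constant Z = 0.0021341 + 0.07033 + 0.005171 + 0.030879 = 0.10851.
P(batch 7 | evidence) = 0.030879 / 0.10851 ≈ 0.285.

0.285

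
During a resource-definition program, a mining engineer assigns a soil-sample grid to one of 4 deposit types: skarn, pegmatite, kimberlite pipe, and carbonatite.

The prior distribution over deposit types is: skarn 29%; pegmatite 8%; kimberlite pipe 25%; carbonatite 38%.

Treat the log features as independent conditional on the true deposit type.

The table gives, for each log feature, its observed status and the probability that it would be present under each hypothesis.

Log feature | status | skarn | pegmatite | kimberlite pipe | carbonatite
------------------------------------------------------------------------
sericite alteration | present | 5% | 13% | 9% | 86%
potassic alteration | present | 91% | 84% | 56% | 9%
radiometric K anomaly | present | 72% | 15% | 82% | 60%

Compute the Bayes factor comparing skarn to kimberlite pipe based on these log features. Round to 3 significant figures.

Joint likelihood of the log feature pattern under each hypothesis:
  skarn: 0.05 × 0.91 × 0.72 = 0.03276
  kimberlite pipe: 0.09 × 0.56 × 0.82 = 0.041328
Bayes factor = 0.03276 / 0.041328 ≈ 0.793

0.793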